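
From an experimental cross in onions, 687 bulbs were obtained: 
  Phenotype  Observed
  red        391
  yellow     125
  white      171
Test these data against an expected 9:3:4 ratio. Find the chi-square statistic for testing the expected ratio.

Under the 9:3:4 hypothesis (Σ ratio = 16, N = 687):
  red: 687 × 9/16 = 386.4375
  yellow: 687 × 3/16 = 128.8125
  white: 687 × 4/16 = 171.75
χ² = Σ (O − E)² / E
  red: (391 − 386.4375)² / 386.4375 = 0.0539
  yellow: (125 − 128.8125)² / 128.8125 = 0.1128
  white: (171 − 171.75)² / 171.75 = 0.0033
χ² = 0.0539 + 0.1128 + 0.0033 = 0.170

0.170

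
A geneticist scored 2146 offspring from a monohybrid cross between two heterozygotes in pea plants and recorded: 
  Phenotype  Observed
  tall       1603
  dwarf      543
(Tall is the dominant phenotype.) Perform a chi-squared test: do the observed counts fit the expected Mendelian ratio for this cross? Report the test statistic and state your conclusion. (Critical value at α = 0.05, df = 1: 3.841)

0.105; consistent

For a monohybrid cross between heterozygotes with complete dominance, the expected phenotypic ratio is 3:1.
The 3:1 ratio has 4 parts, so with N = 2146 the expected counts are:
  tall: 2146 × 3/4 = 1609.5
  dwarf: 2146 × 1/4 = 536.5
χ² = Σ (O − E)² / E
  tall: (1603 − 1609.5)² / 1609.5 = 0.0263
  dwarf: (543 − 536.5)² / 536.5 = 0.0788
χ² = 0.0263 + 0.0788 = 0.1051 ≈ 0.105
Degrees of freedom = 2 − 1 = 1; critical value at α = 0.05 is 3.841.
Since 0.105 < 3.841, we fail to reject the null hypothesis — the data are consistent with the 3:1 ratio.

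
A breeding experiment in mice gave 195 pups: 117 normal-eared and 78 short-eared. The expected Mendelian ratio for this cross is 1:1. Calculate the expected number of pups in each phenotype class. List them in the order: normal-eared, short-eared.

The 1:1 ratio has 2 parts, so with N = 195 the expected counts are:
  normal-eared: 195 × 1/2 = 97.5
  short-eared: 195 × 1/2 = 97.5

97.5, 97.5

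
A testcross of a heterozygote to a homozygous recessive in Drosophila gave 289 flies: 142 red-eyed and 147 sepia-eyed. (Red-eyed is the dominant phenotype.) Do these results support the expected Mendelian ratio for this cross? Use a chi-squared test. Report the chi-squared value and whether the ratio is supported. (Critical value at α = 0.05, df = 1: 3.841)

0.087; consistent

A testcross of a heterozygote (Aa × aa) gives a 1:1 phenotypic ratio.
Total ratio parts = 2. Expected numbers out of 289:
  red-eyed: 289 × 1/2 = 144.5
  sepia-eyed: 289 × 1/2 = 144.5
χ² = Σ (O − E)² / E
  red-eyed: (142 − 144.5)² / 144.5 = 0.0433
  sepia-eyed: (147 − 144.5)² / 144.5 = 0.0433
χ² = 0.0433 + 0.0433 = 0.0866 ≈ 0.087
Degrees of freedom = 2 − 1 = 1; critical value at α = 0.05 is 3.841.
Since 0.087 < 3.841, we fail to reject the null hypothesis — the data are consistent with the 1:1 ratio.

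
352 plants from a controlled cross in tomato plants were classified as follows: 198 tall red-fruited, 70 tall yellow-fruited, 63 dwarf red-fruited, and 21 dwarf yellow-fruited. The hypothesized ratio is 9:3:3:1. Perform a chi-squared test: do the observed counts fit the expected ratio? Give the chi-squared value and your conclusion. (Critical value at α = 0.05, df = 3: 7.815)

Under the 9:3:3:1 hypothesis (Σ ratio = 16, N = 352):
  tall red-fruited: 352 × 9/16 = 198
  tall yellow-fruited: 352 × 3/16 = 66
  dwarf red-fruited: 352 × 3/16 = 66
  dwarf yellow-fruited: 352 × 1/16 = 22
χ² = Σ (O − E)² / E
  tall red-fruited: (198 − 198)² / 198 = 0.0000
  tall yellow-fruited: (70 − 66)² / 66 = 0.2424
  dwarf red-fruited: (63 − 66)² / 66 = 0.1364
  dwarf yellow-fruited: (21 − 22)² / 22 = 0.0455
χ² = 0.0000 + 0.2424 + 0.1364 + 0.0455 = 0.4243 ≈ 0.424
Degrees of freedom = 4 − 1 = 3; critical value at α = 0.05 is 7.815.
Since 0.424 < 7.815, we fail to reject the null hypothesis — the data are consistent with the 9:3:3:1 ratio.

0.424; consistent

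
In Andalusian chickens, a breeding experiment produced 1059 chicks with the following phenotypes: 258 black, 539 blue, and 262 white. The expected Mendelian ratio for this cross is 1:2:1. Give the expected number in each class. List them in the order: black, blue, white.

264.75, 529.5, 264.75

Under the 1:2:1 hypothesis (Σ ratio = 4, N = 1059):
  black: 1059 × 1/4 = 264.75
  blue: 1059 × 2/4 = 529.5
  white: 1059 × 1/4 = 264.75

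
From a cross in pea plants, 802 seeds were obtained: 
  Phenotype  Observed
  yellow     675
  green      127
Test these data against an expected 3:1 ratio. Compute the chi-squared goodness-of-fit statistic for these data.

35.925

The 3:1 ratio has 4 parts, so with N = 802 the expected counts are:
  yellow: 802 × 3/4 = 601.5
  green: 802 × 1/4 = 200.5
χ² = Σ (O − E)² / E
  yellow: (675 − 601.5)² / 601.5 = 8.9813
  green: (127 − 200.5)² / 200.5 = 26.9439
χ² = 8.9813 + 26.9439 = 35.9252 ≈ 35.925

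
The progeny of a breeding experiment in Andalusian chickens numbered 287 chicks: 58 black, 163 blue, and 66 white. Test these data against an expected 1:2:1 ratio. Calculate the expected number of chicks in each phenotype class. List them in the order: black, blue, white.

71.75, 143.5, 71.75

Under the 1:2:1 hypothesis (Σ ratio = 4, N = 287):
  black: 287 × 1/4 = 71.75
  blue: 287 × 2/4 = 143.5
  white: 287 × 1/4 = 71.75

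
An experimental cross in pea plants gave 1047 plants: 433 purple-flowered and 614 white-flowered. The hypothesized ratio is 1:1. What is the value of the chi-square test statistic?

Total ratio parts = 2. Expected numbers out of 1047:
  purple-flowered: 1047 × 1/2 = 523.5
  white-flowered: 1047 × 1/2 = 523.5
χ² = Σ (O − E)² / E
  purple-flowered: (433 − 523.5)² / 523.5 = 15.6452
  white-flowered: (614 − 523.5)² / 523.5 = 15.6452
χ² = 15.6452 + 15.6452 = 31.2904 ≈ 31.290

31.290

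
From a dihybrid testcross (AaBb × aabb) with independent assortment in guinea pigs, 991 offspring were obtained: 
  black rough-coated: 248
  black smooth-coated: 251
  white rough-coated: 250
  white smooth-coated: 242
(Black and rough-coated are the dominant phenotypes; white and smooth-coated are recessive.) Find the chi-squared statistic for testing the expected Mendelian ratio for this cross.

0.197

A dihybrid testcross with independent assortment gives a 1:1:1:1 ratio.
Total ratio parts = 4. Expected numbers out of 991:
  black rough-coated: 991 × 1/4 = 247.75
  black smooth-coated: 991 × 1/4 = 247.75
  white rough-coated: 991 × 1/4 = 247.75
  white smooth-coated: 991 × 1/4 = 247.75
χ² = Σ (O − E)² / E
  black rough-coated: (248 − 247.75)² / 247.75 = 0.0003
  black smooth-coated: (251 − 247.75)² / 247.75 = 0.0426
  white rough-coated: (250 − 247.75)² / 247.75 = 0.0204
  white smooth-coated: (242 − 247.75)² / 247.75 = 0.1335
χ² = 0.0003 + 0.0426 + 0.0204 + 0.1335 = 0.1968 ≈ 0.197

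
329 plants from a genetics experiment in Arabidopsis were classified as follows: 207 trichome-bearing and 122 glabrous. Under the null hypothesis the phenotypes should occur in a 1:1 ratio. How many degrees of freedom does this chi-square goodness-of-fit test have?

A goodness-of-fit test with 2 phenotype classes has df = 2 − 1 = 1.

1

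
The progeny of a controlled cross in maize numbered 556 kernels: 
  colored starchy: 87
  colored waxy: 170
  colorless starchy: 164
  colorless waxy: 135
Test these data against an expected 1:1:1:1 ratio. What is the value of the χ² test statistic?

30.978

Total ratio parts = 4. Expected numbers out of 556:
  colored starchy: 556 × 1/4 = 139
  colored waxy: 556 × 1/4 = 139
  colorless starchy: 556 × 1/4 = 139
  colorless waxy: 556 × 1/4 = 139
χ² = Σ (O − E)² / E
  colored starchy: (87 − 139)² / 139 = 19.4532
  colored waxy: (170 − 139)² / 139 = 6.9137
  colorless starchy: (164 − 139)² / 139 = 4.4964
  colorless waxy: (135 − 139)² / 139 = 0.1151
χ² = 19.4532 + 6.9137 + 4.4964 + 0.1151 = 30.9784 ≈ 30.978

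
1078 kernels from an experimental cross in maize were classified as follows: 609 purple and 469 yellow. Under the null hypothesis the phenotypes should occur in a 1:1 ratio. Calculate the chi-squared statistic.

Expected counts for N = 1078 under a 1:1 ratio (total parts = 2):
  purple: 1078 × 1/2 = 539
  yellow: 1078 × 1/2 = 539
χ² = Σ (O − E)² / E
  purple: (609 − 539)² / 539 = 9.0909
  yellow: (469 − 539)² / 539 = 9.0909
χ² = 9.0909 + 9.0909 = 18.1818 ≈ 18.182

18.182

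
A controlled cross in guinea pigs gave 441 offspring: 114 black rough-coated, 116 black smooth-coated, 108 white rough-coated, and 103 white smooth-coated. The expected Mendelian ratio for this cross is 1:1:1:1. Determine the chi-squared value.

0.950

Expected counts for N = 441 under a 1:1:1:1 ratio (total parts = 4):
  black rough-coated: 441 × 1/4 = 110.25
  black smooth-coated: 441 × 1/4 = 110.25
  white rough-coated: 441 × 1/4 = 110.25
  white smooth-coated: 441 × 1/4 = 110.25
χ² = Σ (O − E)² / E
  black rough-coated: (114 − 110.25)² / 110.25 = 0.1276
  black smooth-coated: (116 − 110.25)² / 110.25 = 0.2999
  white rough-coated: (108 − 110.25)² / 110.25 = 0.0459
  white smooth-coated: (103 − 110.25)² / 110.25 = 0.4768
χ² = 0.1276 + 0.2999 + 0.0459 + 0.4768 = 0.9502 ≈ 0.950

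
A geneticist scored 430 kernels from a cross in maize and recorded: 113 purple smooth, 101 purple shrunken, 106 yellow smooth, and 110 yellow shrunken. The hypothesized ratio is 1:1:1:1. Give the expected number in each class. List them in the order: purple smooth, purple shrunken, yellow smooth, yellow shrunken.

107.5, 107.5, 107.5, 107.5

The 1:1:1:1 ratio has 4 parts, so with N = 430 the expected counts are:
  purple smooth: 430 × 1/4 = 107.5
  purple shrunken: 430 × 1/4 = 107.5
  yellow smooth: 430 × 1/4 = 107.5
  yellow shrunken: 430 × 1/4 = 107.5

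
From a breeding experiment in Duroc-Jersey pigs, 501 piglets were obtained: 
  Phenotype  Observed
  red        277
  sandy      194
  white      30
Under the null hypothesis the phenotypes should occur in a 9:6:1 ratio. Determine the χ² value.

0.337

Total ratio parts = 16. Expected numbers out of 501:
  red: 501 × 9/16 = 281.8125
  sandy: 501 × 6/16 = 187.875
  white: 501 × 1/16 = 31.3125
χ² = Σ (O − E)² / E
  red: (277 − 281.8125)² / 281.8125 = 0.0822
  sandy: (194 − 187.875)² / 187.875 = 0.1997
  white: (30 − 31.3125)² / 31.3125 = 0.0550
χ² = 0.0822 + 0.1997 + 0.0550 = 0.3369 ≈ 0.337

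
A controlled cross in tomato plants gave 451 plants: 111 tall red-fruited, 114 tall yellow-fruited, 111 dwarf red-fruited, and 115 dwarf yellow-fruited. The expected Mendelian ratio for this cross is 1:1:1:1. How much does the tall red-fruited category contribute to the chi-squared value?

0.027

Expected counts for N = 451 under a 1:1:1:1 ratio (total parts = 4):
  tall red-fruited: 451 × 1/4 = 112.75
  tall yellow-fruited: 451 × 1/4 = 112.75
  dwarf red-fruited: 451 × 1/4 = 112.75
  dwarf yellow-fruited: 451 × 1/4 = 112.75
Contribution of tall red-fruited: (111 − 112.75)² / 112.75 = 0.0272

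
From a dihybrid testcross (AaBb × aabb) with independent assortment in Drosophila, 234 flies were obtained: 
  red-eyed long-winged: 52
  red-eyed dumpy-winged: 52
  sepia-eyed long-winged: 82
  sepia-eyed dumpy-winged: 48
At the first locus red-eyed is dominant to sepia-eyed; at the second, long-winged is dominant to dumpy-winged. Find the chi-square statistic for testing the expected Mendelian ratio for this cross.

12.769

A dihybrid testcross with independent assortment gives a 1:1:1:1 ratio.
Total ratio parts = 4. Expected numbers out of 234:
  red-eyed long-winged: 234 × 1/4 = 58.5
  red-eyed dumpy-winged: 234 × 1/4 = 58.5
  sepia-eyed long-winged: 234 × 1/4 = 58.5
  sepia-eyed dumpy-winged: 234 × 1/4 = 58.5
χ² = Σ (O − E)² / E
  red-eyed long-winged: (52 − 58.5)² / 58.5 = 0.7222
  red-eyed dumpy-winged: (52 − 58.5)² / 58.5 = 0.7222
  sepia-eyed long-winged: (82 − 58.5)² / 58.5 = 9.4402
  sepia-eyed dumpy-winged: (48 − 58.5)² / 58.5 = 1.8846
χ² = 0.7222 + 0.7222 + 9.4402 + 1.8846 = 12.7692 ≈ 12.769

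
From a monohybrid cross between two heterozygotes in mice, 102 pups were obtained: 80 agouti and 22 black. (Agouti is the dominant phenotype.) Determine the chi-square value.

0.641

For a monohybrid cross between heterozygotes with complete dominance, the expected phenotypic ratio is 3:1.
Total ratio parts = 4. Expected numbers out of 102:
  agouti: 102 × 3/4 = 76.5
  black: 102 × 1/4 = 25.5
χ² = Σ (O − E)² / E
  agouti: (80 − 76.5)² / 76.5 = 0.1601
  black: (22 − 25.5)² / 25.5 = 0.4804
χ² = 0.1601 + 0.4804 = 0.6405 ≈ 0.641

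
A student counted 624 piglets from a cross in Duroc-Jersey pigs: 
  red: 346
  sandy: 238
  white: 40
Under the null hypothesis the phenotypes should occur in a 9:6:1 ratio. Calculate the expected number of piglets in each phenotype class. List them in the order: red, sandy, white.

Expected counts for N = 624 under a 9:6:1 ratio (total parts = 16):
  red: 624 × 9/16 = 351
  sandy: 624 × 6/16 = 234
  white: 624 × 1/16 = 39

351, 234, 39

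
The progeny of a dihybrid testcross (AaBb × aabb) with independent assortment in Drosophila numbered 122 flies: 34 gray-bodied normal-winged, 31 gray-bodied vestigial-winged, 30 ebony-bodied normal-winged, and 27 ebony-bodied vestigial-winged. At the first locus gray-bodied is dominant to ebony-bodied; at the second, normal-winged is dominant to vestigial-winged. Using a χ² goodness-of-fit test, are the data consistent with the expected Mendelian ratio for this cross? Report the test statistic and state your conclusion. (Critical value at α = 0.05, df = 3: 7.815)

A dihybrid testcross with independent assortment gives a 1:1:1:1 ratio.
Expected counts for N = 122 under a 1:1:1:1 ratio (total parts = 4):
  gray-bodied normal-winged: 122 × 1/4 = 30.5
  gray-bodied vestigial-winged: 122 × 1/4 = 30.5
  ebony-bodied normal-winged: 122 × 1/4 = 30.5
  ebony-bodied vestigial-winged: 122 × 1/4 = 30.5
χ² = Σ (O − E)² / E
  gray-bodied normal-winged: (34 − 30.5)² / 30.5 = 0.4016
  gray-bodied vestigial-winged: (31 − 30.5)² / 30.5 = 0.0082
  ebony-bodied normal-winged: (30 − 30.5)² / 30.5 = 0.0082
  ebony-bodied vestigial-winged: (27 − 30.5)² / 30.5 = 0.4016
χ² = 0.4016 + 0.0082 + 0.0082 + 0.4016 = 0.8196 ≈ 0.820
Degrees of freedom = 4 − 1 = 3; critical value at α = 0.05 is 7.815.
Since 0.820 < 7.815, we fail to reject the null hypothesis — the data are consistent with the 1:1:1:1 ratio.

0.820; consistent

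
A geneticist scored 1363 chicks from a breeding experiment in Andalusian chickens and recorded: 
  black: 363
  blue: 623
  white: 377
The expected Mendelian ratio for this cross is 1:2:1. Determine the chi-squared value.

10.331

Expected counts for N = 1363 under a 1:2:1 ratio (total parts = 4):
  black: 1363 × 1/4 = 340.75
  blue: 1363 × 2/4 = 681.5
  white: 1363 × 1/4 = 340.75
χ² = Σ (O − E)² / E
  black: (363 − 340.75)² / 340.75 = 1.4529
  blue: (623 − 681.5)² / 681.5 = 5.0216
  white: (377 − 340.75)² / 340.75 = 3.8564
χ² = 1.4529 + 5.0216 + 3.8564 = 10.3309 ≈ 10.331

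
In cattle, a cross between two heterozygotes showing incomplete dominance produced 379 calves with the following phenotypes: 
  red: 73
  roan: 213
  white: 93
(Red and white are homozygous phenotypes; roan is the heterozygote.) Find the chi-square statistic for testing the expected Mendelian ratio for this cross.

With incomplete dominance, a heterozygote × heterozygote cross gives a 1:2:1 phenotypic ratio.
Under the 1:2:1 hypothesis (Σ ratio = 4, N = 379):
  red: 379 × 1/4 = 94.75
  roan: 379 × 2/4 = 189.5
  white: 379 × 1/4 = 94.75
χ² = Σ (O − E)² / E
  red: (73 − 94.75)² / 94.75 = 4.9927
  roan: (213 − 189.5)² / 189.5 = 2.9142
  white: (93 − 94.75)² / 94.75 = 0.0323
χ² = 4.9927 + 2.9142 + 0.0323 = 7.9392 ≈ 7.939

7.939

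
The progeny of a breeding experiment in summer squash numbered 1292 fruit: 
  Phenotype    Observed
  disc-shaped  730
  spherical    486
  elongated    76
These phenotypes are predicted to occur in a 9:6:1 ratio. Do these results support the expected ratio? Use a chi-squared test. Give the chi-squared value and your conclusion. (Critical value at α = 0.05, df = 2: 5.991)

0.299; consistent

Under the 9:6:1 hypothesis (Σ ratio = 16, N = 1292):
  disc-shaped: 1292 × 9/16 = 726.75
  spherical: 1292 × 6/16 = 484.5
  elongated: 1292 × 1/16 = 80.75
χ² = Σ (O − E)² / E
  disc-shaped: (730 − 726.75)² / 726.75 = 0.0145
  spherical: (486 − 484.5)² / 484.5 = 0.0046
  elongated: (76 − 80.75)² / 80.75 = 0.2794
χ² = 0.0145 + 0.0046 + 0.2794 = 0.2985 ≈ 0.299
Degrees of freedom = 3 − 1 = 2; critical value at α = 0.05 is 5.991.
Since 0.299 < 5.991, we fail to reject the null hypothesis — the data are consistent with the 9:6:1 ratio.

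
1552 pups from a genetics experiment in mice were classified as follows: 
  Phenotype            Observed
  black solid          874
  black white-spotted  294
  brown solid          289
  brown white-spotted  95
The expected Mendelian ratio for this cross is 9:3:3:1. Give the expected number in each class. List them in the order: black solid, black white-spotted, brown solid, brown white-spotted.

873, 291, 291, 97

Expected counts for N = 1552 under a 9:3:3:1 ratio (total parts = 16):
  black solid: 1552 × 9/16 = 873
  black white-spotted: 1552 × 3/16 = 291
  brown solid: 1552 × 3/16 = 291
  brown white-spotted: 1552 × 1/16 = 97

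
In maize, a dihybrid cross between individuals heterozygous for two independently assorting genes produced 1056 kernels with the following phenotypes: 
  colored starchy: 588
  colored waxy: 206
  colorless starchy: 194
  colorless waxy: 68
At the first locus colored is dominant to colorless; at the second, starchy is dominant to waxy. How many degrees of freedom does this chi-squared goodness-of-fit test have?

A dihybrid F₂ with independent assortment and complete dominance at both loci gives a 9:3:3:1 phenotypic ratio.
A goodness-of-fit test with 4 phenotype classes has df = 4 − 1 = 3.

3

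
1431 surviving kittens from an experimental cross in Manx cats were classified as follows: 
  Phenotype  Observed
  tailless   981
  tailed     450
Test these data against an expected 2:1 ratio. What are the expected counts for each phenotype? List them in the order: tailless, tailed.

Under the 2:1 hypothesis (Σ ratio = 3, N = 1431):
  tailless: 1431 × 2/3 = 954
  tailed: 1431 × 1/3 = 477

954, 477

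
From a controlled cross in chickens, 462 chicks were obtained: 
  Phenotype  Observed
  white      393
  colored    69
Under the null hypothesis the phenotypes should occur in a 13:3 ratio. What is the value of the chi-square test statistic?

The 13:3 ratio has 16 parts, so with N = 462 the expected counts are:
  white: 462 × 13/16 = 375.375
  colored: 462 × 3/16 = 86.625
χ² = Σ (O − E)² / E
  white: (393 − 375.375)² / 375.375 = 0.8275
  colored: (69 − 86.625)² / 86.625 = 3.5860
χ² = 0.8275 + 3.5860 = 4.4135 ≈ 4.414

4.414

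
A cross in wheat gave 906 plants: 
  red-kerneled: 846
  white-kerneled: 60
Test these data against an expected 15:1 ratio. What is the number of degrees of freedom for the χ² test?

1

A goodness-of-fit test with 2 phenotype classes has df = 2 − 1 = 1.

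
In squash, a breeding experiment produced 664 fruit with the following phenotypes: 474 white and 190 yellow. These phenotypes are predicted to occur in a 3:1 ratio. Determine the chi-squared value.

4.627

Under the 3:1 hypothesis (Σ ratio = 4, N = 664):
  white: 664 × 3/4 = 498
  yellow: 664 × 1/4 = 166
χ² = Σ (O − E)² / E
  white: (474 − 498)² / 498 = 1.1566
  yellow: (190 − 166)² / 166 = 3.4699
χ² = 1.1566 + 3.4699 = 4.6265 ≈ 4.627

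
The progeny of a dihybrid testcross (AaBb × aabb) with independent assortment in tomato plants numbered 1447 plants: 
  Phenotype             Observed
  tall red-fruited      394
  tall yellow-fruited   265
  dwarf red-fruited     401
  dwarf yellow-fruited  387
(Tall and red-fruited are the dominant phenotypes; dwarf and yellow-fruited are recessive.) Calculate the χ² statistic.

A dihybrid testcross with independent assortment gives a 1:1:1:1 ratio.
Under the 1:1:1:1 hypothesis (Σ ratio = 4, N = 1447):
  tall red-fruited: 1447 × 1/4 = 361.75
  tall yellow-fruited: 1447 × 1/4 = 361.75
  dwarf red-fruited: 1447 × 1/4 = 361.75
  dwarf yellow-fruited: 1447 × 1/4 = 361.75
χ² = Σ (O − E)² / E
  tall red-fruited: (394 − 361.75)² / 361.75 = 2.8751
  tall yellow-fruited: (265 − 361.75)² / 361.75 = 25.8758
  dwarf red-fruited: (401 − 361.75)² / 361.75 = 4.2586
  dwarf yellow-fruited: (387 − 361.75)² / 361.75 = 1.7624
χ² = 2.8751 + 25.8758 + 4.2586 + 1.7624 = 34.7719 ≈ 34.772

34.772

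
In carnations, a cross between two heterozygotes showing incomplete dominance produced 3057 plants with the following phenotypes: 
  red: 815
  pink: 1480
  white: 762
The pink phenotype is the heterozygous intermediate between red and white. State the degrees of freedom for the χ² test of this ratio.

With incomplete dominance, a heterozygote × heterozygote cross gives a 1:2:1 phenotypic ratio.
A goodness-of-fit test with 3 phenotype classes has df = 3 − 1 = 2.

2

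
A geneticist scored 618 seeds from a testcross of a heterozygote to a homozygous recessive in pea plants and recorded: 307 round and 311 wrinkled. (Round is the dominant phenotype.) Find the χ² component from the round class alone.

A testcross of a heterozygote (Aa × aa) gives a 1:1 phenotypic ratio.
The 1:1 ratio has 2 parts, so with N = 618 the expected counts are:
  round: 618 × 1/2 = 309
  wrinkled: 618 × 1/2 = 309
Contribution of round: (307 − 309)² / 309 = 0.0129

0.013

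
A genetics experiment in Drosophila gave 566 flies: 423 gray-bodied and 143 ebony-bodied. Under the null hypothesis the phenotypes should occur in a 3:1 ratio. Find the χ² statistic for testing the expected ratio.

0.021

Expected counts for N = 566 under a 3:1 ratio (total parts = 4):
  gray-bodied: 566 × 3/4 = 424.5
  ebony-bodied: 566 × 1/4 = 141.5
χ² = Σ (O − E)² / E
  gray-bodied: (423 − 424.5)² / 424.5 = 0.0053
  ebony-bodied: (143 − 141.5)² / 141.5 = 0.0159
χ² = 0.0053 + 0.0159 = 0.0212 ≈ 0.021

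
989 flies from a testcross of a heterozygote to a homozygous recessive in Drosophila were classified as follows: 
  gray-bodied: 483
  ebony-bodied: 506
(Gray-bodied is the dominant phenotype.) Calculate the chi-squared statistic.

0.535

A testcross of a heterozygote (Aa × aa) gives a 1:1 phenotypic ratio.
The 1:1 ratio has 2 parts, so with N = 989 the expected counts are:
  gray-bodied: 989 × 1/2 = 494.5
  ebony-bodied: 989 × 1/2 = 494.5
χ² = Σ (O − E)² / E
  gray-bodied: (483 − 494.5)² / 494.5 = 0.2674
  ebony-bodied: (506 − 494.5)² / 494.5 = 0.2674
χ² = 0.2674 + 0.2674 = 0.5348 ≈ 0.535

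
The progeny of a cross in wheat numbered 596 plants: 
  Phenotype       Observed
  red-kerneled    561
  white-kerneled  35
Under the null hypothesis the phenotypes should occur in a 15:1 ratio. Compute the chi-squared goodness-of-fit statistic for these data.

Expected counts for N = 596 under a 15:1 ratio (total parts = 16):
  red-kerneled: 596 × 15/16 = 558.75
  white-kerneled: 596 × 1/16 = 37.25
χ² = Σ (O − E)² / E
  red-kerneled: (561 − 558.75)² / 558.75 = 0.0091
  white-kerneled: (35 − 37.25)² / 37.25 = 0.1359
χ² = 0.0091 + 0.1359 = 0.145

0.145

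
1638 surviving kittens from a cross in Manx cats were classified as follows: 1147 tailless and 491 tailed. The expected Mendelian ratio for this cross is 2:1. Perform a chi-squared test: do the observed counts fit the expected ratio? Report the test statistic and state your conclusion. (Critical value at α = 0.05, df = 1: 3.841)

The 2:1 ratio has 3 parts, so with N = 1638 the expected counts are:
  tailless: 1638 × 2/3 = 1092
  tailed: 1638 × 1/3 = 546
χ² = Σ (O − E)² / E
  tailless: (1147 − 1092)² / 1092 = 2.7701
  tailed: (491 − 546)² / 546 = 5.5403
χ² = 2.7701 + 5.5403 = 8.3104 ≈ 8.310
Degrees of freedom = 2 − 1 = 1; critical value at α = 0.05 is 3.841.
Since 8.310 > 3.841, we reject the null hypothesis — the data do not fit the 2:1 ratio.

8.310; not consistent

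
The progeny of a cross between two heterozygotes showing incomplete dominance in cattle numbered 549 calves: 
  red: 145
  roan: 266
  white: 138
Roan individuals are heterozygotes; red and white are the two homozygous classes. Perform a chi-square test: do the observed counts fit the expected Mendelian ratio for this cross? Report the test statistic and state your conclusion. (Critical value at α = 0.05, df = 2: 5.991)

0.705; consistent

With incomplete dominance, a heterozygote × heterozygote cross gives a 1:2:1 phenotypic ratio.
Total ratio parts = 4. Expected numbers out of 549:
  red: 549 × 1/4 = 137.25
  roan: 549 × 2/4 = 274.5
  white: 549 × 1/4 = 137.25
χ² = Σ (O − E)² / E
  red: (145 − 137.25)² / 137.25 = 0.4376
  roan: (266 − 274.5)² / 274.5 = 0.2632
  white: (138 − 137.25)² / 137.25 = 0.0041
χ² = 0.4376 + 0.2632 + 0.0041 = 0.7049 ≈ 0.705
Degrees of freedom = 3 − 1 = 2; critical value at α = 0.05 is 5.991.
Since 0.705 < 5.991, we fail to reject the null hypothesis — the data are consistent with the 1:2:1 ratio.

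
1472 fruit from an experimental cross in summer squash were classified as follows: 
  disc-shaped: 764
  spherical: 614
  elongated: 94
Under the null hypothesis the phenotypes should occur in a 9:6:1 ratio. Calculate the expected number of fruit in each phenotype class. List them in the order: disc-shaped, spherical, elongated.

Under the 9:6:1 hypothesis (Σ ratio = 16, N = 1472):
  disc-shaped: 1472 × 9/16 = 828
  spherical: 1472 × 6/16 = 552
  elongated: 1472 × 1/16 = 92

828, 552, 92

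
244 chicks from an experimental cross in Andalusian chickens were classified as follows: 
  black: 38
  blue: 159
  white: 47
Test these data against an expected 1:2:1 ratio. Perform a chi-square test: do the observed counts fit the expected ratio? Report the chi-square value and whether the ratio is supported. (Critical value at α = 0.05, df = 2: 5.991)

Under the 1:2:1 hypothesis (Σ ratio = 4, N = 244):
  black: 244 × 1/4 = 61
  blue: 244 × 2/4 = 122
  white: 244 × 1/4 = 61
χ² = Σ (O − E)² / E
  black: (38 − 61)² / 61 = 8.6721
  blue: (159 − 122)² / 122 = 11.2213
  white: (47 − 61)² / 61 = 3.2131
χ² = 8.6721 + 11.2213 + 3.2131 = 23.1065 ≈ 23.107
Degrees of freedom = 3 − 1 = 2; critical value at α = 0.05 is 5.991.
Since 23.107 > 5.991, we reject the null hypothesis — the data do not fit the 1:2:1 ratio.

23.107; not consistent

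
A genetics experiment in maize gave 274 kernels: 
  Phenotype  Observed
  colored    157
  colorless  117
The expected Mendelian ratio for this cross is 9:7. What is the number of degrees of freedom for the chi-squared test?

1

A goodness-of-fit test with 2 phenotype classes has df = 2 − 1 = 1.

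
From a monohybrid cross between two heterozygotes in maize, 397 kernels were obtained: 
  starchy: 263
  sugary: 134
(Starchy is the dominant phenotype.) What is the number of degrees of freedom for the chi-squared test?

For a monohybrid cross between heterozygotes with complete dominance, the expected phenotypic ratio is 3:1.
A goodness-of-fit test with 2 phenotype classes has df = 2 − 1 = 1.

1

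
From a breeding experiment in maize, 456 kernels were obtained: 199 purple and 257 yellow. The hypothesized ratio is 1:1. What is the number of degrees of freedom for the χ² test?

A goodness-of-fit test with 2 phenotype classes has df = 2 − 1 = 1.

1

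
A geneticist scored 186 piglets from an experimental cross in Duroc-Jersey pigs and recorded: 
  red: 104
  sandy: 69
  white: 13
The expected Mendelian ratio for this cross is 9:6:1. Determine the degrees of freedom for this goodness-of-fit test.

A goodness-of-fit test with 3 phenotype classes has df = 3 − 1 = 2.

2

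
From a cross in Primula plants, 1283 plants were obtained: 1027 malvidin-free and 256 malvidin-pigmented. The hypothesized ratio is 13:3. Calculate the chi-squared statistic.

1.219

Expected counts for N = 1283 under a 13:3 ratio (total parts = 16):
  malvidin-free: 1283 × 13/16 = 1042.4375
  malvidin-pigmented: 1283 × 3/16 = 240.5625
χ² = Σ (O − E)² / E
  malvidin-free: (1027 − 1042.4375)² / 1042.4375 = 0.2286
  malvidin-pigmented: (256 − 240.5625)² / 240.5625 = 0.9907
χ² = 0.2286 + 0.9907 = 1.2193 ≈ 1.219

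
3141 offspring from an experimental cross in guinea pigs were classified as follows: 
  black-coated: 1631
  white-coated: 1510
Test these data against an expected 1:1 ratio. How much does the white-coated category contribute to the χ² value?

The 1:1 ratio has 2 parts, so with N = 3141 the expected counts are:
  black-coated: 3141 × 1/2 = 1570.5
  white-coated: 3141 × 1/2 = 1570.5
Contribution of white-coated: (1510 − 1570.5)² / 1570.5 = 2.3306

2.331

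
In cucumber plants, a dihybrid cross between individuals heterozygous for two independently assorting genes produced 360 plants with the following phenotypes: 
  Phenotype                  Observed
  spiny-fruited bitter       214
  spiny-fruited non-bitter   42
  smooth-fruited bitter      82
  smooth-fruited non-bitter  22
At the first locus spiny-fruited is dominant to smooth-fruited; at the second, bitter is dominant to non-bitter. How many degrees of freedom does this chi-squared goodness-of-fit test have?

3

A dihybrid F₂ with independent assortment and complete dominance at both loci gives a 9:3:3:1 phenotypic ratio.
A goodness-of-fit test with 4 phenotype classes has df = 4 − 1 = 3.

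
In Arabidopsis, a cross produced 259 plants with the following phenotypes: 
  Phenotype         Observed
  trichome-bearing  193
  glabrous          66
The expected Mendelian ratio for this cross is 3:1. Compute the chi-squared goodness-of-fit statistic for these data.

The 3:1 ratio has 4 parts, so with N = 259 the expected counts are:
  trichome-bearing: 259 × 3/4 = 194.25
  glabrous: 259 × 1/4 = 64.75
χ² = Σ (O − E)² / E
  trichome-bearing: (193 − 194.25)² / 194.25 = 0.0080
  glabrous: (66 − 64.75)² / 64.75 = 0.0241
χ² = 0.0080 + 0.0241 = 0.0321 ≈ 0.032

0.032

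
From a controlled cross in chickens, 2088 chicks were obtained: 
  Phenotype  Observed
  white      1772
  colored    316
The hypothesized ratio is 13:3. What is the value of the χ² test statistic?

17.920

Expected counts for N = 2088 under a 13:3 ratio (total parts = 16):
  white: 2088 × 13/16 = 1696.5
  colored: 2088 × 3/16 = 391.5
χ² = Σ (O − E)² / E
  white: (1772 − 1696.5)² / 1696.5 = 3.3600
  colored: (316 − 391.5)² / 391.5 = 14.5600
χ² = 3.3600 + 14.5600 = 17.920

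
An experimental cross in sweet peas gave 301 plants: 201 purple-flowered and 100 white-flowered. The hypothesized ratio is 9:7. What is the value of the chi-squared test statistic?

Total ratio parts = 16. Expected numbers out of 301:
  purple-flowered: 301 × 9/16 = 169.3125
  white-flowered: 301 × 7/16 = 131.6875
χ² = Σ (O − E)² / E
  purple-flowered: (201 − 169.3125)² / 169.3125 = 5.9304
  white-flowered: (100 − 131.6875)² / 131.6875 = 7.6249
χ² = 5.9304 + 7.6249 = 13.5553 ≈ 13.555

13.555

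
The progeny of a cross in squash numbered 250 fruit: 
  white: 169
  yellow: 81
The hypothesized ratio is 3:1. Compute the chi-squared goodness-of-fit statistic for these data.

7.301

Under the 3:1 hypothesis (Σ ratio = 4, N = 250):
  white: 250 × 3/4 = 187.5
  yellow: 250 × 1/4 = 62.5
χ² = Σ (O − E)² / E
  white: (169 − 187.5)² / 187.5 = 1.8253
  yellow: (81 − 62.5)² / 62.5 = 5.4760
χ² = 1.8253 + 5.4760 = 7.3013 ≈ 7.301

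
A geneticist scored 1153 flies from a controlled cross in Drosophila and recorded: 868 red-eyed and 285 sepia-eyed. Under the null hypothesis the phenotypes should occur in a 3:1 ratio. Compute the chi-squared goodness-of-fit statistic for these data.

Expected counts for N = 1153 under a 3:1 ratio (total parts = 4):
  red-eyed: 1153 × 3/4 = 864.75
  sepia-eyed: 1153 × 1/4 = 288.25
χ² = Σ (O − E)² / E
  red-eyed: (868 − 864.75)² / 864.75 = 0.0122
  sepia-eyed: (285 − 288.25)² / 288.25 = 0.0366
χ² = 0.0122 + 0.0366 = 0.0488 ≈ 0.049

0.049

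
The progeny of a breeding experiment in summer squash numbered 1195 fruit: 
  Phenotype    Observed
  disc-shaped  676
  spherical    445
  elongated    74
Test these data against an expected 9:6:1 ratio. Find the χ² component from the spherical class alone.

The 9:6:1 ratio has 16 parts, so with N = 1195 the expected counts are:
  disc-shaped: 1195 × 9/16 = 672.1875
  spherical: 1195 × 6/16 = 448.125
  elongated: 1195 × 1/16 = 74.6875
Contribution of spherical: (445 − 448.125)² / 448.125 = 0.0218

0.022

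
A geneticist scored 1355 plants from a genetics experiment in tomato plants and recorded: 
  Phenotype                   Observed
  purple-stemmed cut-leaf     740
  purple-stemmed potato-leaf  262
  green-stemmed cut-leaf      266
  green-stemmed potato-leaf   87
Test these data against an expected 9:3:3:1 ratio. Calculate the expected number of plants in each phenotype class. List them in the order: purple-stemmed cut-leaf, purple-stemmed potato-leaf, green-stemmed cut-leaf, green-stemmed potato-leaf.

762.1875, 254.0625, 254.0625, 84.6875

Expected counts for N = 1355 under a 9:3:3:1 ratio (total parts = 16):
  purple-stemmed cut-leaf: 1355 × 9/16 = 762.1875
  purple-stemmed potato-leaf: 1355 × 3/16 = 254.0625
  green-stemmed cut-leaf: 1355 × 3/16 = 254.0625
  green-stemmed potato-leaf: 1355 × 1/16 = 84.6875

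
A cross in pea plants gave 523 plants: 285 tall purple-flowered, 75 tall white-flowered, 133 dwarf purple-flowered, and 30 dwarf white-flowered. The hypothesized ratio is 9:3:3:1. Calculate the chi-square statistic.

18.379

The 9:3:3:1 ratio has 16 parts, so with N = 523 the expected counts are:
  tall purple-flowered: 523 × 9/16 = 294.1875
  tall white-flowered: 523 × 3/16 = 98.0625
  dwarf purple-flowered: 523 × 3/16 = 98.0625
  dwarf white-flowered: 523 × 1/16 = 32.6875
χ² = Σ (O − E)² / E
  tall purple-flowered: (285 − 294.1875)² / 294.1875 = 0.2869
  tall white-flowered: (75 − 98.0625)² / 98.0625 = 5.4239
  dwarf purple-flowered: (133 − 98.0625)² / 98.0625 = 12.4475
  dwarf white-flowered: (30 − 32.6875)² / 32.6875 = 0.2210
χ² = 0.2869 + 5.4239 + 12.4475 + 0.2210 = 18.3793 ≈ 18.379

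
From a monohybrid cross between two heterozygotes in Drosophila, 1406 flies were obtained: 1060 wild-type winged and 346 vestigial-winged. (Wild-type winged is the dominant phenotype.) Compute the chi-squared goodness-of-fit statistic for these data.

For a monohybrid cross between heterozygotes with complete dominance, the expected phenotypic ratio is 3:1.
Expected counts for N = 1406 under a 3:1 ratio (total parts = 4):
  wild-type winged: 1406 × 3/4 = 1054.5
  vestigial-winged: 1406 × 1/4 = 351.5
χ² = Σ (O − E)² / E
  wild-type winged: (1060 − 1054.5)² / 1054.5 = 0.0287
  vestigial-winged: (346 − 351.5)² / 351.5 = 0.0861
χ² = 0.0287 + 0.0861 = 0.1148 ≈ 0.115

0.115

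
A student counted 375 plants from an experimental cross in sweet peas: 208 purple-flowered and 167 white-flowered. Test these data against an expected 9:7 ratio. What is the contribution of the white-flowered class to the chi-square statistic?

Total ratio parts = 16. Expected numbers out of 375:
  purple-flowered: 375 × 9/16 = 210.9375
  white-flowered: 375 × 7/16 = 164.0625
Contribution of white-flowered: (167 − 164.0625)² / 164.0625 = 0.0526

0.053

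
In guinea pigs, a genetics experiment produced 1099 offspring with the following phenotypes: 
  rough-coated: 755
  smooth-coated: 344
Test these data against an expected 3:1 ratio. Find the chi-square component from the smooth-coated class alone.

Expected counts for N = 1099 under a 3:1 ratio (total parts = 4):
  rough-coated: 1099 × 3/4 = 824.25
  smooth-coated: 1099 × 1/4 = 274.75
Contribution of smooth-coated: (344 − 274.75)² / 274.75 = 17.4543

17.454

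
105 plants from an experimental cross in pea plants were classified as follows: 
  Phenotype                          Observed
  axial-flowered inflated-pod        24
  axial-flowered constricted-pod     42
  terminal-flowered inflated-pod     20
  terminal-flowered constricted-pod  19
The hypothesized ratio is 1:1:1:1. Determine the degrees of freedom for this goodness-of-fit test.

A goodness-of-fit test with 4 phenotype classes has df = 4 − 1 = 3.

3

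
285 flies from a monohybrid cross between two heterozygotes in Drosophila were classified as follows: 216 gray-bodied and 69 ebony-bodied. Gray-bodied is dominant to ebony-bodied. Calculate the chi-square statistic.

0.095

For a monohybrid cross between heterozygotes with complete dominance, the expected phenotypic ratio is 3:1.
Total ratio parts = 4. Expected numbers out of 285:
  gray-bodied: 285 × 3/4 = 213.75
  ebony-bodied: 285 × 1/4 = 71.25
χ² = Σ (O − E)² / E
  gray-bodied: (216 − 213.75)² / 213.75 = 0.0237
  ebony-bodied: (69 − 71.25)² / 71.25 = 0.0711
χ² = 0.0237 + 0.0711 = 0.0948 ≈ 0.095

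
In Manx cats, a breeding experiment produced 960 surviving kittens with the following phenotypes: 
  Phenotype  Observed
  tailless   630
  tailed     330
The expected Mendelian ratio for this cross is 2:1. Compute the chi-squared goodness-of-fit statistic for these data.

0.469

Under the 2:1 hypothesis (Σ ratio = 3, N = 960):
  tailless: 960 × 2/3 = 640
  tailed: 960 × 1/3 = 320
χ² = Σ (O − E)² / E
  tailless: (630 − 640)² / 640 = 0.1562
  tailed: (330 − 320)² / 320 = 0.3125
χ² = 0.1562 + 0.3125 = 0.4687 ≈ 0.469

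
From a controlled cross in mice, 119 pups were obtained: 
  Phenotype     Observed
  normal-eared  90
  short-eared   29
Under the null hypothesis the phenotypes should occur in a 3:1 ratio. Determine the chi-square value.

Expected counts for N = 119 under a 3:1 ratio (total parts = 4):
  normal-eared: 119 × 3/4 = 89.25
  short-eared: 119 × 1/4 = 29.75
χ² = Σ (O − E)² / E
  normal-eared: (90 − 89.25)² / 89.25 = 0.0063
  short-eared: (29 − 29.75)² / 29.75 = 0.0189
χ² = 0.0063 + 0.0189 = 0.0252 ≈ 0.025

0.025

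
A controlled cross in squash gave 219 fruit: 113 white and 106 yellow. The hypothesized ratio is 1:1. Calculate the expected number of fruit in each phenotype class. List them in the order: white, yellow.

Under the 1:1 hypothesis (Σ ratio = 2, N = 219):
  white: 219 × 1/2 = 109.5
  yellow: 219 × 1/2 = 109.5

109.5, 109.5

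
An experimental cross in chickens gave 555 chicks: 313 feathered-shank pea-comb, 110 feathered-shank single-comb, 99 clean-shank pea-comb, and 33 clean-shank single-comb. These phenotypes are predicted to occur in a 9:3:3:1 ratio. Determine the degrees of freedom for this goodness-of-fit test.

A goodness-of-fit test with 4 phenotype classes has df = 4 − 1 = 3.

3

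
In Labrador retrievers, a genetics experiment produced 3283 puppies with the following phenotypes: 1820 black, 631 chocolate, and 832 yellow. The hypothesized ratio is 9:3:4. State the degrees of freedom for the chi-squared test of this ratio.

A goodness-of-fit test with 3 phenotype classes has df = 3 − 1 = 2.

2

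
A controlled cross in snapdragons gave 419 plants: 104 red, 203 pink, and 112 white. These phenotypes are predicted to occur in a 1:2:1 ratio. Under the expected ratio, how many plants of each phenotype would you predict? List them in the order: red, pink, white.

104.75, 209.5, 104.75

Under the 1:2:1 hypothesis (Σ ratio = 4, N = 419):
  red: 419 × 1/4 = 104.75
  pink: 419 × 2/4 = 209.5
  white: 419 × 1/4 = 104.75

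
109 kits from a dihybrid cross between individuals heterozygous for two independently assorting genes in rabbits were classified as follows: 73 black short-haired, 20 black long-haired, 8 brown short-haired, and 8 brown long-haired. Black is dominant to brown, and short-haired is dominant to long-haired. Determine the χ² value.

A dihybrid F₂ with independent assortment and complete dominance at both loci gives a 9:3:3:1 phenotypic ratio.
The 9:3:3:1 ratio has 16 parts, so with N = 109 the expected counts are:
  black short-haired: 109 × 9/16 = 61.3125
  black long-haired: 109 × 3/16 = 20.4375
  brown short-haired: 109 × 3/16 = 20.4375
  brown long-haired: 109 × 1/16 = 6.8125
χ² = Σ (O − E)² / E
  black short-haired: (73 − 61.3125)² / 61.3125 = 2.2279
  black long-haired: (20 − 20.4375)² / 20.4375 = 0.0094
  brown short-haired: (8 − 20.4375)² / 20.4375 = 7.5690
  brown long-haired: (8 − 6.8125)² / 6.8125 = 0.2070
χ² = 2.2279 + 0.0094 + 7.5690 + 0.2070 = 10.0133 ≈ 10.013

10.013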